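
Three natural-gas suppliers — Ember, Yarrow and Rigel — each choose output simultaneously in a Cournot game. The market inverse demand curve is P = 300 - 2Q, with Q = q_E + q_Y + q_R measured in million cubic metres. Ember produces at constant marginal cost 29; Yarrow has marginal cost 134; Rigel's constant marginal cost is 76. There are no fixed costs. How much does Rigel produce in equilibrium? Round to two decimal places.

29.38

Ember's profit: π_E = (300 - 2Q)q_E - (29q_E). Setting ∂π_E/∂q_E = 0: 271 - 4q_E - 2(q_Y + q_R) = 0.
Yarrow's first-order condition: 166 - 4q_Y - 2(q_E + q_R) = 0.
Rigel's profit: π_R = (300 - 2Q)q_R - (76q_R). Setting ∂π_R/∂q_R = 0: 224 - 4q_R - 2(q_E + q_Y) = 0.
Summing all 3 equations gives 661 − 8Q = 0, hence Q = 661/8.
Back-substituting: q_E = (271 − 661/4)/2 = 423/8, q_Y = (166 − 661/4)/2 = 3/8, q_R = (224 − 661/4)/2 = 235/8.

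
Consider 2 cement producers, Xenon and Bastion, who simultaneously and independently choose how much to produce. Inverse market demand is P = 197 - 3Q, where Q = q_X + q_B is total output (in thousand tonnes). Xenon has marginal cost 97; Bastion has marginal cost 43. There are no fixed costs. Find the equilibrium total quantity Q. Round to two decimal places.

Xenon's profit: π_X = (197 - 3Q)q_X - (97q_X). Setting ∂π_X/∂q_X = 0: 100 - 6q_X - 3(q_B) = 0.
Bastion's first-order condition: 154 - 6q_B - 3(q_X) = 0.
Best responses: q_X = (100 - 3q_B)/6, q_B = (154 - 3q_X)/6.
Substituting one into the other gives q_X = 46/9 and q_B = 208/9.
Total output Q = 46/9 + 208/9 = 254/9.

28.22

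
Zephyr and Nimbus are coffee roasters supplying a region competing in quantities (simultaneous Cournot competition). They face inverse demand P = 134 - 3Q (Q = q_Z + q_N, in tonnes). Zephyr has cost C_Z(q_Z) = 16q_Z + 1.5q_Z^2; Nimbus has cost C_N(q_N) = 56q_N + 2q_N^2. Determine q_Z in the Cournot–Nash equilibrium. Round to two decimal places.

Zephyr's profit: π_Z = (134 - 3Q)q_Z - (16q_Z + (3/2)q_Z²). Setting ∂π_Z/∂q_Z = 0: 118 - 9q_Z - 3(q_N) = 0.
Nimbus's first-order condition: 78 - 10q_N - 3(q_Z) = 0.
So q_Z = (118 - 3q_N)/9 and q_N = (78 - 3q_Z)/10.
Solving the pair: q_Z = 946/81, q_N = 116/27.

11.68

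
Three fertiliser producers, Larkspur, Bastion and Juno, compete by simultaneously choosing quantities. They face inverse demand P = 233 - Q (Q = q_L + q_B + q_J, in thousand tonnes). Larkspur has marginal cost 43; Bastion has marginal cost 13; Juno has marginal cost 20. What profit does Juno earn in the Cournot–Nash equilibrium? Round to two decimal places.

Larkspur's profit: π_L = (233 - Q)q_L - (43q_L). Setting ∂π_L/∂q_L = 0: 190 - 2q_L - (q_B + q_J) = 0.
Bastion's first-order condition: 220 - 2q_B - (q_L + q_J) = 0.
Juno's first-order condition: 213 - 2q_J - (q_L + q_B) = 0.
Summing all 3 equations gives 623 − 4Q = 0, hence Q = 623/4.
Back-substituting: q_L = (190 − 623/4) = 137/4, q_B = (220 − 623/4) = 257/4, q_J = (213 − 623/4) = 229/4.
Price P = 233 - 623/4 = 309/4.
Juno's profit: (309/4 - 20)·(229/4) = 3277.5625.

3277.56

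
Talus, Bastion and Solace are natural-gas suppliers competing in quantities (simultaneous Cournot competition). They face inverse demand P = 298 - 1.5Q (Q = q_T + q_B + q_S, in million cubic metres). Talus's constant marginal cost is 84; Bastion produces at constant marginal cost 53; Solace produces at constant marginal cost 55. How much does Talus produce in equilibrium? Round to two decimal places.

25.67

Talus's profit: π_T = (298 - 1.5Q)q_T - (84q_T). Setting ∂π_T/∂q_T = 0: 214 - 3q_T - (3/2)(q_B + q_S) = 0.
Bastion's first-order condition: 245 - 3q_B - (3/2)(q_T + q_S) = 0.
Solace's profit: π_S = (298 - 1.5Q)q_S - (55q_S). Setting ∂π_S/∂q_S = 0: 243 - 3q_S - (3/2)(q_T + q_B) = 0.
Adding the 3 first-order conditions: 702 − 6Q = 0, so Q = 117.
Back-substituting: q_T = (214 − 351/2)/(3/2) = 77/3, q_B = (245 − 351/2)/(3/2) = 139/3, q_S = (243 − 351/2)/(3/2) = 45.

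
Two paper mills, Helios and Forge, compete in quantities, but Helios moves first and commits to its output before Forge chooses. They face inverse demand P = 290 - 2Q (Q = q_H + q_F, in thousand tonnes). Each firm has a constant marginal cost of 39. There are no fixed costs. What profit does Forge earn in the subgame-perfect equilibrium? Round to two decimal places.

1968.78

Solve by backward induction. Given q_H, the follower Forge maximises π_F = (290 - 2q_H - 2q_F)q_F - 39q_F.
∂π_F/∂q_F = 251 - 2q_H - 4q_F = 0 gives the reaction function q_F = (251 - 2q_H)/4.
The leader anticipates this reaction. Substituting into P = 290 - 2Q gives P = 329/2 - q_H, so π_H = (329/2 - q_H)q_H - 39q_H.
Maximising: ∂π_H/∂q_H = 251/2 - 2q_H = 0, giving q_H = 251/4.
Then q_F = (251 - 2·(251/4))/4 = 251/8.
Price P = 290 - 2·(753/8) = 407/4.
Forge's profit: (407/4 - 39)·(251/8) = 1968.7813.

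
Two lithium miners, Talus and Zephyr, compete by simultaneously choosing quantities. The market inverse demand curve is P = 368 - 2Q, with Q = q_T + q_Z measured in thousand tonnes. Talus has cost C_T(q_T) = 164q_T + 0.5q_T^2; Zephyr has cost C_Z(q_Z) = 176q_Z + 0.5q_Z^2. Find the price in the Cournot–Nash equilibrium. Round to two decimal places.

Talus's profit: π_T = (368 - 2Q)q_T - (164q_T + (1/2)q_T²). Setting ∂π_T/∂q_T = 0: 204 - 5q_T - 2(q_Z) = 0.
Zephyr's first-order condition: 192 - 5q_Z - 2(q_T) = 0.
So q_T = (204 - 2q_Z)/5 and q_Z = (192 - 2q_T)/5.
Solving the pair: q_T = 212/7, q_Z = 184/7.
Total output Q = 396/7, so price P = 368 - 2·(396/7) = 1784/7.

254.86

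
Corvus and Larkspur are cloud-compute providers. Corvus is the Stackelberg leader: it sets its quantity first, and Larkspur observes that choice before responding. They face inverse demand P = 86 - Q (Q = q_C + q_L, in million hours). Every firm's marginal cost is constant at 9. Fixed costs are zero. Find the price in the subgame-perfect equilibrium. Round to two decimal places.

The follower Larkspur best-responds to any q_C: π_L = (86 - Q)q_L - 9q_L.
Setting the follower's marginal profit to zero, 77 - q_C - 2q_L = 0, i.e. q_L = (77 - q_C)/2.
Corvus substitutes q_L(q_C) into its own profit: π_C = q_C(86 - q_C - (77 - q_C)/2) - 9q_C = (95/2 - (1/2)q_C)q_C - 9q_C.
Leader FOC: 77/2 - q_C = 0, so q_C = 77/2.
Then q_L = (77 - 77/2)/2 = 77/4.
Total output Q = 231/4, so price P = 86 - 231/4 = 113/4.

28.25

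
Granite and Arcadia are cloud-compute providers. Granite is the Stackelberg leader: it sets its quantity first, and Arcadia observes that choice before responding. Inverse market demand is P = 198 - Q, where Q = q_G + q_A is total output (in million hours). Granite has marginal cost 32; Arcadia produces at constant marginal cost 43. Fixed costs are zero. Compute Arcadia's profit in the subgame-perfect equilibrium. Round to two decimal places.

1105.56

The follower Arcadia best-responds to any q_G: π_A = (198 - Q)q_A - 43q_A.
∂π_A/∂q_A = 155 - q_G - 2q_A = 0 gives the reaction function q_A = (155 - q_G)/2.
Granite substitutes q_A(q_G) into its own profit: π_G = q_G(198 - q_G - (155 - q_G)/2) - 32q_G = (241/2 - (1/2)q_G)q_G - 32q_G.
The leader's first-order condition 177/2 - q_G = 0 yields q_G = 177/2.
Then q_A = (155 - 177/2)/2 = 133/4.
Price P = 198 - 487/4 = 305/4.
Arcadia's profit: (305/4 - 43)·(133/4) = 1105.5625.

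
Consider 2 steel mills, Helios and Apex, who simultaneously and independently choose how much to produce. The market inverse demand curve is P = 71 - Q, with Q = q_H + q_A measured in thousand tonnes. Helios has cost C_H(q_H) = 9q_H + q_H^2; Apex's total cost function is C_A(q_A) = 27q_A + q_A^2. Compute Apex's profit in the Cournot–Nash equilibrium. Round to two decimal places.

115.52

Helios's profit: π_H = (71 - Q)q_H - (9q_H + q_H²). Setting ∂π_H/∂q_H = 0: 62 - 4q_H - (q_A) = 0.
Apex's first-order condition: 44 - 4q_A - (q_H) = 0.
So q_H = (62 - q_A)/4 and q_A = (44 - q_H)/4.
Substituting one into the other gives q_H = 68/5 and q_A = 38/5.
Price P = 71 - 106/5 = 249/5.
Apex's profit: (249/5)·(38/5) - 27·(38/5) - (38/5)² = 115.5200.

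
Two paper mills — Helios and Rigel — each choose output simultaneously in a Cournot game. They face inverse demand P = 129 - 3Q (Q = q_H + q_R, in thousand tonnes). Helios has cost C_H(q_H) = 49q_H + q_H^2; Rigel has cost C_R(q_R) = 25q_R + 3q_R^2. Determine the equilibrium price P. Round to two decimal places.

Helios's profit: π_H = (129 - 3Q)q_H - (49q_H + q_H²). Setting ∂π_H/∂q_H = 0: 80 - 8q_H - 3(q_R) = 0.
Rigel's first-order condition: 104 - 12q_R - 3(q_H) = 0.
Best responses: q_H = (80 - 3q_R)/8, q_R = (104 - 3q_H)/12.
Substituting one into the other gives q_H = 216/29 and q_R = 592/87.
Total output Q = 1240/87, so price P = 129 - 3·(1240/87) = 86.2414.

86.24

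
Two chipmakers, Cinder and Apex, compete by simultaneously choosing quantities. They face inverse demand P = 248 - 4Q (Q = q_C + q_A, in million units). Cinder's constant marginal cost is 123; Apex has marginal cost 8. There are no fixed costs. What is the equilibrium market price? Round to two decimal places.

126.33

Cinder's profit: π_C = (248 - 4Q)q_C - (123q_C). Setting ∂π_C/∂q_C = 0: 125 - 8q_C - 4(q_A) = 0.
Apex's first-order condition: 240 - 8q_A - 4(q_C) = 0.
Rearranging gives the reaction functions q_C = (125 - 4q_A)/8 and q_A = (240 - 4q_C)/8.
Substituting one into the other gives q_C = 5/6 and q_A = 355/12.
Total output Q = 365/12, so price P = 248 - 4·(365/12) = 379/3.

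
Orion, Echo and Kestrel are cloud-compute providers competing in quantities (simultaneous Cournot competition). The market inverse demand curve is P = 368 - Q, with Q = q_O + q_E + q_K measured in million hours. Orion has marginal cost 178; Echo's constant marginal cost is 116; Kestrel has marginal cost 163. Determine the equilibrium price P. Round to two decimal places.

206.25

Orion's profit: π_O = (368 - Q)q_O - (178q_O). Setting ∂π_O/∂q_O = 0: 190 - 2q_O - (q_E + q_K) = 0.
Echo's first-order condition: 252 - 2q_E - (q_O + q_K) = 0.
Kestrel's profit: π_K = (368 - Q)q_K - (163q_K). Setting ∂π_K/∂q_K = 0: 205 - 2q_K - (q_O + q_E) = 0.
Summing all 3 equations gives 647 − 4Q = 0, hence Q = 647/4.
Back-substituting: q_O = (190 − 647/4) = 113/4, q_E = (252 − 647/4) = 361/4, q_K = (205 − 647/4) = 173/4.
Total output Q = 647/4, so price P = 368 - 647/4 = 825/4.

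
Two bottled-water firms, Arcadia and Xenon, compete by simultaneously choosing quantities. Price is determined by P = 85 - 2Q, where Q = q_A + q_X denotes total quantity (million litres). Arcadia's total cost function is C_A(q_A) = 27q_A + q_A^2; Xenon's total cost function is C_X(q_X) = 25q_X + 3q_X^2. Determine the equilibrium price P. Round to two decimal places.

Arcadia's profit: π_A = (85 - 2Q)q_A - (27q_A + q_A²). Setting ∂π_A/∂q_A = 0: 58 - 6q_A - 2(q_X) = 0.
Xenon's profit: π_X = (85 - 2Q)q_X - (25q_X + 3q_X²). Setting ∂π_X/∂q_X = 0: 60 - 10q_X - 2(q_A) = 0.
Rearranging gives the reaction functions q_A = (58 - 2q_X)/6 and q_X = (60 - 2q_A)/10.
Solving the pair: q_A = 115/14, q_X = 61/14.
Total output Q = 88/7, so price P = 85 - 2·(88/7) = 419/7.

59.86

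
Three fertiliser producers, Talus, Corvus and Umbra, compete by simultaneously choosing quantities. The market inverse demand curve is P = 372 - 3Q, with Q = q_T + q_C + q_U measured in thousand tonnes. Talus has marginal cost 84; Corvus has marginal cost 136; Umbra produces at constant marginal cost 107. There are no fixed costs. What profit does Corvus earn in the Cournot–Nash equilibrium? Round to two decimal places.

500.52

Talus's profit: π_T = (372 - 3Q)q_T - (84q_T). Setting ∂π_T/∂q_T = 0: 288 - 6q_T - 3(q_C + q_U) = 0.
Corvus's profit: π_C = (372 - 3Q)q_C - (136q_C). Setting ∂π_C/∂q_C = 0: 236 - 6q_C - 3(q_T + q_U) = 0.
Umbra's profit: π_U = (372 - 3Q)q_U - (107q_U). Setting ∂π_U/∂q_U = 0: 265 - 6q_U - 3(q_T + q_C) = 0.
Summing all 3 equations gives 789 − 12Q = 0, hence Q = 263/4.
Back-substituting: q_T = (288 − 789/4)/3 = 121/4, q_C = (236 − 789/4)/3 = 155/12, q_U = (265 − 789/4)/3 = 271/12.
Price P = 372 - 3·(263/4) = 699/4.
Corvus's profit: (699/4 - 136)·(155/12) = 500.5208.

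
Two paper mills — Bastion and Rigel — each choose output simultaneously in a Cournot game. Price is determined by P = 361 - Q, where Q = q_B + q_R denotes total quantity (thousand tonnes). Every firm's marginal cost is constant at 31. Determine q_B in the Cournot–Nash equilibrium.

A representative firm's profit is π_i = q_i(361 - Q) - 31q_i.
First-order condition (treating rivals' output as given): 330 - 2q_i - q_j = 0.
By symmetry each firm produces the same amount; substituting q_j = q_i yields q_i = 330/3 = 110.

110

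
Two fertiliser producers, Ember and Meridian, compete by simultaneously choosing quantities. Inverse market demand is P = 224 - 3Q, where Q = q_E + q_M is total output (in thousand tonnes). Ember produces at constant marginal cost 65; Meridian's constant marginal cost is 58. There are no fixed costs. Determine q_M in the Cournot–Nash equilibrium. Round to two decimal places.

19.22

Ember's profit: π_E = (224 - 3Q)q_E - (65q_E). Setting ∂π_E/∂q_E = 0: 159 - 6q_E - 3(q_M) = 0.
Meridian's profit: π_M = (224 - 3Q)q_M - (58q_M). Setting ∂π_M/∂q_M = 0: 166 - 6q_M - 3(q_E) = 0.
Rearranging gives the reaction functions q_E = (159 - 3q_M)/6 and q_M = (166 - 3q_E)/6.
Substituting one into the other gives q_E = 152/9 and q_M = 173/9.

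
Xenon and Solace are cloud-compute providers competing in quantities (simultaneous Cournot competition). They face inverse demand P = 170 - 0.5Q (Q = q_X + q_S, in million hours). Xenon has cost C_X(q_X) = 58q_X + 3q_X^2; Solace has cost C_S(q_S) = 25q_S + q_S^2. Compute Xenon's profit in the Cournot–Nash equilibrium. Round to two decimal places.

Xenon's profit: π_X = (170 - 0.5Q)q_X - (58q_X + 3q_X²). Setting ∂π_X/∂q_X = 0: 112 - 7q_X - (1/2)(q_S) = 0.
Solace's first-order condition: 145 - 3q_S - (1/2)(q_X) = 0.
Best responses: q_X = (112 - (1/2)q_S)/7, q_S = (145 - (1/2)q_X)/3.
Solving the pair: q_X = 1054/83, q_S = 46.2169.
Price P = 170 - (1/2)·58.9157 = 140.5422.
Xenon's profit: 140.5422·(1054/83) - 58·(1054/83) - 3(1054/83)² = 564.4079.

564.41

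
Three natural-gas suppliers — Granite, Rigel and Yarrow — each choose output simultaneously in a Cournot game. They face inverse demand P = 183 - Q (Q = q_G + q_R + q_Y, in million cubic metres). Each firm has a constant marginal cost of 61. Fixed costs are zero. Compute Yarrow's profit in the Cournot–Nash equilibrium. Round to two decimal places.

930.25

Each firm earns π_i = (183 - Q)q_i - 61q_i.
Setting ∂π_i/∂q_i = 0 with rivals' quantities fixed: 122 - 2q_i - Σ_{j≠i} q_j = 0.
By symmetry each firm produces the same amount; substituting Σ_{j≠i} q_j = 2q_i yields q_i = 122/4 = 61/2.
Price P = 183 - 183/2 = 183/2.
Yarrow's profit: (183/2 - 61)·(61/2) = 930.2500.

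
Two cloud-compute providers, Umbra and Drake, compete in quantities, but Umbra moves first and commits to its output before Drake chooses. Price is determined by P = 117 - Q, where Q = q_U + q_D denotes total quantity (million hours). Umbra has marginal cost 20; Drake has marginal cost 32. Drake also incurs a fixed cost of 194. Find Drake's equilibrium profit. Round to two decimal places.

38.56

The follower Drake best-responds to any q_U: π_D = (117 - Q)q_D - 32q_D.
∂π_D/∂q_D = 85 - q_U - 2q_D = 0 gives the reaction function q_D = (85 - q_U)/2.
The leader anticipates this reaction. Substituting into P = 117 - Q gives P = 149/2 - (1/2)q_U, so π_U = (149/2 - (1/2)q_U)q_U - 20q_U.
Leader FOC: 109/2 - q_U = 0, so q_U = 109/2.
Then q_D = (85 - 109/2)/2 = 61/4.
Price P = 117 - 279/4 = 189/4.
Drake's profit: (189/4 - 32)·(61/4) - 194 = 617/16.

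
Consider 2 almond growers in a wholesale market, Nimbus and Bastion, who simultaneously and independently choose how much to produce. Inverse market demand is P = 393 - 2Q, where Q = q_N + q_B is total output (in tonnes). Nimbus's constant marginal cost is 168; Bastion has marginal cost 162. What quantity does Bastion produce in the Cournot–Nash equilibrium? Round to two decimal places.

Nimbus's profit: π_N = (393 - 2Q)q_N - (168q_N). Setting ∂π_N/∂q_N = 0: 225 - 4q_N - 2(q_B) = 0.
Bastion's profit: π_B = (393 - 2Q)q_B - (162q_B). Setting ∂π_B/∂q_B = 0: 231 - 4q_B - 2(q_N) = 0.
Rearranging gives the reaction functions q_N = (225 - 2q_B)/4 and q_B = (231 - 2q_N)/4.
Solving the pair: q_N = 73/2, q_B = 79/2.

39.50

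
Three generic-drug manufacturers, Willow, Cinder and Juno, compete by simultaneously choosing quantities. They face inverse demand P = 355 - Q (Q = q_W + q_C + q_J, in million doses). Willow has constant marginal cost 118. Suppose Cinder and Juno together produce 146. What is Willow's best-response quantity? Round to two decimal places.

With rivals' combined output fixed at 146, Willow's profit is π_W = (355 - 146 - q_W)q_W - (118q_W) = (209 - q_W)q_W - (118q_W).
∂π_W/∂q_W = 91 - 2q_W = 0, so q_W = 91/2.

45.50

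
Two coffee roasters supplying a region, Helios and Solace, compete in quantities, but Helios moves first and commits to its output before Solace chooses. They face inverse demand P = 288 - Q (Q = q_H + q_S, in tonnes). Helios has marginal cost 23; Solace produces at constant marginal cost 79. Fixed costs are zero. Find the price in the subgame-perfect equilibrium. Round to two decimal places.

The follower Solace best-responds to any q_H: π_S = (288 - Q)q_S - 79q_S.
∂π_S/∂q_S = 209 - q_H - 2q_S = 0 gives the reaction function q_S = (209 - q_H)/2.
Helios substitutes q_S(q_H) into its own profit: π_H = q_H(288 - q_H - (209 - q_H)/2) - 23q_H = (367/2 - (1/2)q_H)q_H - 23q_H.
Leader FOC: 321/2 - q_H = 0, so q_H = 321/2.
Then q_S = (209 - 321/2)/2 = 97/4.
Total output Q = 739/4, so price P = 288 - 739/4 = 413/4.

103.25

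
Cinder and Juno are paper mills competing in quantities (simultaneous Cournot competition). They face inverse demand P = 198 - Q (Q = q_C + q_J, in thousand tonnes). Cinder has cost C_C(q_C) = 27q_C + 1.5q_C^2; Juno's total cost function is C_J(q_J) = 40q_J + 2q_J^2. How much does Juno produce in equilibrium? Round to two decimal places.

Cinder's profit: π_C = (198 - Q)q_C - (27q_C + (3/2)q_C²). Setting ∂π_C/∂q_C = 0: 171 - 5q_C - (q_J) = 0.
Juno's first-order condition: 158 - 6q_J - (q_C) = 0.
So q_C = (171 - q_J)/5 and q_J = (158 - q_C)/6.
Substituting one into the other gives q_C = 868/29 and q_J = 619/29.

21.34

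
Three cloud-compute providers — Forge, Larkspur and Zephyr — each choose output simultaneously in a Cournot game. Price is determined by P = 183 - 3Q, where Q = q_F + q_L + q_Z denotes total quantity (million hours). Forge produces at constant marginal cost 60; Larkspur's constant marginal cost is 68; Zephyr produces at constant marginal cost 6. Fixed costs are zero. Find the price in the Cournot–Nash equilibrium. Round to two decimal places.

79.25

Forge's profit: π_F = (183 - 3Q)q_F - (60q_F). Setting ∂π_F/∂q_F = 0: 123 - 6q_F - 3(q_L + q_Z) = 0.
Larkspur's first-order condition: 115 - 6q_L - 3(q_F + q_Z) = 0.
Zephyr's first-order condition: 177 - 6q_Z - 3(q_F + q_L) = 0.
Summing all 3 equations gives 415 − 12Q = 0, hence Q = 415/12.
Back-substituting: q_F = (123 − 415/4)/3 = 77/12, q_L = (115 − 415/4)/3 = 15/4, q_Z = (177 − 415/4)/3 = 293/12.
Total output Q = 415/12, so price P = 183 - 3·(415/12) = 317/4.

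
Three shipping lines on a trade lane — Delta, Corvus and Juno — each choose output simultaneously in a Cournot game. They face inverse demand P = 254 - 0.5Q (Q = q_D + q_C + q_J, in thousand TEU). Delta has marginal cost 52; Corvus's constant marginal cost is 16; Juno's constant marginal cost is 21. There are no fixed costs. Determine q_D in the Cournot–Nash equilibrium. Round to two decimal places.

Delta's profit: π_D = (254 - 0.5Q)q_D - (52q_D). Setting ∂π_D/∂q_D = 0: 202 - q_D - (1/2)(q_C + q_J) = 0.
Corvus's first-order condition: 238 - q_C - (1/2)(q_D + q_J) = 0.
Juno's first-order condition: 233 - q_J - (1/2)(q_D + q_C) = 0.
Adding the 3 conditions: 673 − Q − Q = 0, i.e. Q = 673/2.
Back-substituting: q_D = (202 − 673/4)/(1/2) = 135/2, q_C = (238 − 673/4)/(1/2) = 279/2, q_J = (233 − 673/4)/(1/2) = 259/2.

67.50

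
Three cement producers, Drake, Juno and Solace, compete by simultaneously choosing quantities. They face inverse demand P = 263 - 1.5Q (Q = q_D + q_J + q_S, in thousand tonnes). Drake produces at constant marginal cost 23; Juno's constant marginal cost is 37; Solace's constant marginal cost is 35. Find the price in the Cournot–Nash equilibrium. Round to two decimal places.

Drake's profit: π_D = (263 - 1.5Q)q_D - (23q_D). Setting ∂π_D/∂q_D = 0: 240 - 3q_D - (3/2)(q_J + q_S) = 0.
Juno's first-order condition: 226 - 3q_J - (3/2)(q_D + q_S) = 0.
Solace's first-order condition: 228 - 3q_S - (3/2)(q_D + q_J) = 0.
Adding the 3 conditions: 694 − 3Q − 3Q = 0, i.e. Q = 347/3.
Back-substituting: q_D = (240 − 347/2)/(3/2) = 133/3, q_J = (226 − 347/2)/(3/2) = 35, q_S = (228 − 347/2)/(3/2) = 109/3.
Total output Q = 347/3, so price P = 263 - (3/2)·(347/3) = 179/2.

89.50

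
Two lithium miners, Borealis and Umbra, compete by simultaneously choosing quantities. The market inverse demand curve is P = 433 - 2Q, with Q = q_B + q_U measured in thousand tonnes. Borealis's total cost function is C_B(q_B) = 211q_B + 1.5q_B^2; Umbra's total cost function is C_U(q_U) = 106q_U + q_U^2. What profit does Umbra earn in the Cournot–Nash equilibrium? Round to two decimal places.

7072.07

Borealis's profit: π_B = (433 - 2Q)q_B - (211q_B + (3/2)q_B²). Setting ∂π_B/∂q_B = 0: 222 - 7q_B - 2(q_U) = 0.
Umbra's first-order condition: 327 - 6q_U - 2(q_B) = 0.
Rearranging gives the reaction functions q_B = (222 - 2q_U)/7 and q_U = (327 - 2q_B)/6.
Solving the pair: q_B = 339/19, q_U = 1845/38.
Price P = 433 - 2·66.3947 = 300.2105.
Umbra's profit: 300.2105·(1845/38) - 106·(1845/38) - (1845/38)² = 7072.0741.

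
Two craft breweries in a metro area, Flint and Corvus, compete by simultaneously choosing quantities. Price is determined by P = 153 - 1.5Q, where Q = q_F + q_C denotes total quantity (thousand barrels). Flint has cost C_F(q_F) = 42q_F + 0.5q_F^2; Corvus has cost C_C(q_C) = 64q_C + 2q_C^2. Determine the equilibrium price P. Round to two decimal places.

104.48

Flint's profit: π_F = (153 - 1.5Q)q_F - (42q_F + (1/2)q_F²). Setting ∂π_F/∂q_F = 0: 111 - 4q_F - (3/2)(q_C) = 0.
Corvus's profit: π_C = (153 - 1.5Q)q_C - (64q_C + 2q_C²). Setting ∂π_C/∂q_C = 0: 89 - 7q_C - (3/2)(q_F) = 0.
So q_F = (111 - (3/2)q_C)/4 and q_C = (89 - (3/2)q_F)/7.
Solving the pair: q_F = 24.9903, q_C = 758/103.
Total output Q = 32.3495, so price P = 153 - (3/2)·32.3495 = 104.4757.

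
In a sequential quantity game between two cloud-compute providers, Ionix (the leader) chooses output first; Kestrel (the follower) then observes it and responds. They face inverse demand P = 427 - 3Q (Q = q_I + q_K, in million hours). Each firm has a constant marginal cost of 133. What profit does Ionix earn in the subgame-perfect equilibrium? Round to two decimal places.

Solve by backward induction. Given q_I, the follower Kestrel maximises π_K = (427 - 3q_I - 3q_K)q_K - 133q_K.
Setting the follower's marginal profit to zero, 294 - 3q_I - 6q_K = 0, i.e. q_K = (294 - 3q_I)/6.
Ionix substitutes q_K(q_I) into its own profit: π_I = q_I(427 - 3q_I - (294 - 3q_I)/2) - 133q_I = (280 - (3/2)q_I)q_I - 133q_I.
Leader FOC: 147 - 3q_I = 0, so q_I = 49.
Then q_K = (294 - 3·49)/6 = 49/2.
Price P = 427 - 3·(147/2) = 413/2.
Ionix's profit: (413/2 - 133)·49 = 3601.5000.

3601.50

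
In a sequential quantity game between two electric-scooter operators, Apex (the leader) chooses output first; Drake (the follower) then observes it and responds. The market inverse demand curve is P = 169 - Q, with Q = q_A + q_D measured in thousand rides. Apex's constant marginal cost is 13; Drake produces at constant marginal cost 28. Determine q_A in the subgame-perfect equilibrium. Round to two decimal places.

Solve by backward induction. Given q_A, the follower Drake maximises π_D = (169 - q_A - q_D)q_D - 28q_D.
Follower FOC: 141 - q_A - 2q_D = 0, so q_D(q_A) = (141 - q_A)/2.
Apex substitutes q_D(q_A) into its own profit: π_A = q_A(169 - q_A - (141 - q_A)/2) - 13q_A = (197/2 - (1/2)q_A)q_A - 13q_A.
The leader's first-order condition 171/2 - q_A = 0 yields q_A = 171/2.
Then q_D = (141 - 171/2)/2 = 111/4.

85.50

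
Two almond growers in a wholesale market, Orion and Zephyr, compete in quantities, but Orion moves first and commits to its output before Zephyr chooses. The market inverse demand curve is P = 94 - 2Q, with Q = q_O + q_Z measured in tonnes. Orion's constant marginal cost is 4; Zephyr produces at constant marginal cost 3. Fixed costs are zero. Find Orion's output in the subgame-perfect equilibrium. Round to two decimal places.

22.25

Solve by backward induction. Given q_O, the follower Zephyr maximises π_Z = (94 - 2q_O - 2q_Z)q_Z - 3q_Z.
Follower FOC: 91 - 2q_O - 4q_Z = 0, so q_Z(q_O) = (91 - 2q_O)/4.
The leader anticipates this reaction. Substituting into P = 94 - 2Q gives P = 97/2 - q_O, so π_O = (97/2 - q_O)q_O - 4q_O.
Maximising: ∂π_O/∂q_O = 89/2 - 2q_O = 0, giving q_O = 89/4.
Then q_Z = (91 - 2·(89/4))/4 = 93/8.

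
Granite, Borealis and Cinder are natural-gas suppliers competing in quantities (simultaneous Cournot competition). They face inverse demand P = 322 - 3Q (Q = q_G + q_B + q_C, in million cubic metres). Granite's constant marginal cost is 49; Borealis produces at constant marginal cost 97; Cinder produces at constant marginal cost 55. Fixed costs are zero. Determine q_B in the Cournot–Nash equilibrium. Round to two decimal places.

Granite's profit: π_G = (322 - 3Q)q_G - (49q_G). Setting ∂π_G/∂q_G = 0: 273 - 6q_G - 3(q_B + q_C) = 0.
Borealis's first-order condition: 225 - 6q_B - 3(q_G + q_C) = 0.
Cinder's first-order condition: 267 - 6q_C - 3(q_G + q_B) = 0.
Summing all 3 equations gives 765 − 12Q = 0, hence Q = 255/4.
Back-substituting: q_G = (273 − 765/4)/3 = 109/4, q_B = (225 − 765/4)/3 = 45/4, q_C = (267 − 765/4)/3 = 101/4.

11.25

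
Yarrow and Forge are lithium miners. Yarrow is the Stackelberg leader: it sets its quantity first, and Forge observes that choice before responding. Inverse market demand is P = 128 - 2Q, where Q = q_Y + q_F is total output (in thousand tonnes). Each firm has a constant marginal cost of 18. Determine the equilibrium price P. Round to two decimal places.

Solve by backward induction. Given q_Y, the follower Forge maximises π_F = (128 - 2q_Y - 2q_F)q_F - 18q_F.
∂π_F/∂q_F = 110 - 2q_Y - 4q_F = 0 gives the reaction function q_F = (110 - 2q_Y)/4.
Yarrow substitutes q_F(q_Y) into its own profit: π_Y = q_Y(128 - 2q_Y - (110 - 2q_Y)/2) - 18q_Y = (73 - q_Y)q_Y - 18q_Y.
Maximising: ∂π_Y/∂q_Y = 55 - 2q_Y = 0, giving q_Y = 55/2.
Then q_F = (110 - 2·(55/2))/4 = 55/4.
Total output Q = 165/4, so price P = 128 - 2·(165/4) = 91/2.

45.50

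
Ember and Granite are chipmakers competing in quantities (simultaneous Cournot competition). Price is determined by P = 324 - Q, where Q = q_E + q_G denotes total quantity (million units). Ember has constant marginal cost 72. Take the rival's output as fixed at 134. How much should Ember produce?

59

With the rival's output fixed at 134, Ember's profit is π_E = (324 - 134 - q_E)q_E - (72q_E) = (190 - q_E)q_E - (72q_E).
∂π_E/∂q_E = 118 - 2q_E = 0, so q_E = 59.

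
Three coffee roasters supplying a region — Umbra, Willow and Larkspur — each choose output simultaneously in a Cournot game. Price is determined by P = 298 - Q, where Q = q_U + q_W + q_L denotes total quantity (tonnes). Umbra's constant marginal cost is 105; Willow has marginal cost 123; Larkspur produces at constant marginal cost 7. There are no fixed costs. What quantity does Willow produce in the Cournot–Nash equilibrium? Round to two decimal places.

10.25

Umbra's profit: π_U = (298 - Q)q_U - (105q_U). Setting ∂π_U/∂q_U = 0: 193 - 2q_U - (q_W + q_L) = 0.
Willow's profit: π_W = (298 - Q)q_W - (123q_W). Setting ∂π_W/∂q_W = 0: 175 - 2q_W - (q_U + q_L) = 0.
Larkspur's profit: π_L = (298 - Q)q_L - (7q_L). Setting ∂π_L/∂q_L = 0: 291 - 2q_L - (q_U + q_W) = 0.
Summing all 3 equations gives 659 − 4Q = 0, hence Q = 659/4.
Back-substituting: q_U = (193 − 659/4) = 113/4, q_W = (175 − 659/4) = 41/4, q_L = (291 − 659/4) = 505/4.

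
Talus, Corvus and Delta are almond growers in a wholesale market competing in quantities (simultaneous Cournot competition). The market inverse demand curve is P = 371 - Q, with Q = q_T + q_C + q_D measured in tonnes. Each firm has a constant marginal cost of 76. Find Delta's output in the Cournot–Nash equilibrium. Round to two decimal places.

73.75

A representative firm's profit is π_i = q_i(371 - Q) - 76q_i.
Setting ∂π_i/∂q_i = 0 with rivals' quantities fixed: 295 - 2q_i - Σ_{j≠i} q_j = 0.
With identical firms every q_j equals q_i, so Σ_{j≠i} q_j = 2q_i and 295 = 4q_i, giving q_i = 295/4.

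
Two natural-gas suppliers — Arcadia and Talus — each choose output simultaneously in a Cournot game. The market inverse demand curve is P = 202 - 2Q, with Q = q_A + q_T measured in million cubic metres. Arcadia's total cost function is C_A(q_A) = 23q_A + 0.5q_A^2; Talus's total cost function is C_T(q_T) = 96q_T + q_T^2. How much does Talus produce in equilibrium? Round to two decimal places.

6.62

Arcadia's profit: π_A = (202 - 2Q)q_A - (23q_A + (1/2)q_A²). Setting ∂π_A/∂q_A = 0: 179 - 5q_A - 2(q_T) = 0.
Talus's profit: π_T = (202 - 2Q)q_T - (96q_T + q_T²). Setting ∂π_T/∂q_T = 0: 106 - 6q_T - 2(q_A) = 0.
Best responses: q_A = (179 - 2q_T)/5, q_T = (106 - 2q_A)/6.
Substituting one into the other gives q_A = 431/13 and q_T = 86/13.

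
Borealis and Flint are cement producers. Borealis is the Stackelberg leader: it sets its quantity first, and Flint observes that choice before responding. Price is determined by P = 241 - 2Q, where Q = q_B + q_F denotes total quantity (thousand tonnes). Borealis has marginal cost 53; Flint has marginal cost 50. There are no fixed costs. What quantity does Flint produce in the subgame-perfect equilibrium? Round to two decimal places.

Solve by backward induction. Given q_B, the follower Flint maximises π_F = (241 - 2q_B - 2q_F)q_F - 50q_F.
Setting the follower's marginal profit to zero, 191 - 2q_B - 4q_F = 0, i.e. q_F = (191 - 2q_B)/4.
Borealis substitutes q_F(q_B) into its own profit: π_B = q_B(241 - 2q_B - (191 - 2q_B)/2) - 53q_B = (291/2 - q_B)q_B - 53q_B.
Leader FOC: 185/2 - 2q_B = 0, so q_B = 185/4.
Then q_F = (191 - 2·(185/4))/4 = 197/8.

24.63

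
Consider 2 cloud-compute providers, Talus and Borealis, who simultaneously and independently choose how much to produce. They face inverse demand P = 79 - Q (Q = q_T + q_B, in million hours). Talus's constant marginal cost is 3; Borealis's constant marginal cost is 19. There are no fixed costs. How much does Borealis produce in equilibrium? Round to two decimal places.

14.67

Talus's profit: π_T = (79 - Q)q_T - (3q_T). Setting ∂π_T/∂q_T = 0: 76 - 2q_T - (q_B) = 0.
Borealis's profit: π_B = (79 - Q)q_B - (19q_B). Setting ∂π_B/∂q_B = 0: 60 - 2q_B - (q_T) = 0.
Rearranging gives the reaction functions q_T = (76 - q_B)/2 and q_B = (60 - q_T)/2.
Substituting one into the other gives q_T = 92/3 and q_B = 44/3.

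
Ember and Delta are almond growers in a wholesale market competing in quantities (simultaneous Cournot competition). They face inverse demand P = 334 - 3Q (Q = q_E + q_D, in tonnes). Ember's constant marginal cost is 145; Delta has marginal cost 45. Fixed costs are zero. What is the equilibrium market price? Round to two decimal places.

174.67

Ember's profit: π_E = (334 - 3Q)q_E - (145q_E). Setting ∂π_E/∂q_E = 0: 189 - 6q_E - 3(q_D) = 0.
Delta's first-order condition: 289 - 6q_D - 3(q_E) = 0.
Rearranging gives the reaction functions q_E = (189 - 3q_D)/6 and q_D = (289 - 3q_E)/6.
Solving the pair: q_E = 89/9, q_D = 389/9.
Total output Q = 478/9, so price P = 334 - 3·(478/9) = 524/3.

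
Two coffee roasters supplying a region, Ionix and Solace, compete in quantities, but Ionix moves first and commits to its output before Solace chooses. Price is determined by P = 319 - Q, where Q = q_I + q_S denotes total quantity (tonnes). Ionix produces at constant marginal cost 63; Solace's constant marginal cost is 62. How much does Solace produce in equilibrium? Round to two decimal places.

64.75

The follower Solace best-responds to any q_I: π_S = (319 - Q)q_S - 62q_S.
Setting the follower's marginal profit to zero, 257 - q_I - 2q_S = 0, i.e. q_S = (257 - q_I)/2.
Ionix substitutes q_S(q_I) into its own profit: π_I = q_I(319 - q_I - (257 - q_I)/2) - 63q_I = (381/2 - (1/2)q_I)q_I - 63q_I.
Maximising: ∂π_I/∂q_I = 255/2 - q_I = 0, giving q_I = 255/2.
Then q_S = (257 - 255/2)/2 = 259/4.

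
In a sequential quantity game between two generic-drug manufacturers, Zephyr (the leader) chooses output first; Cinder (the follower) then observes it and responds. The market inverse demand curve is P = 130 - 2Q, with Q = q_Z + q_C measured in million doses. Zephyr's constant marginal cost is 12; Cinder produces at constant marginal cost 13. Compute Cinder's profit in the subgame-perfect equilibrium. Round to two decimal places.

413.28

Solve by backward induction. Given q_Z, the follower Cinder maximises π_C = (130 - 2q_Z - 2q_C)q_C - 13q_C.
∂π_C/∂q_C = 117 - 2q_Z - 4q_C = 0 gives the reaction function q_C = (117 - 2q_Z)/4.
Zephyr substitutes q_C(q_Z) into its own profit: π_Z = q_Z(130 - 2q_Z - (117 - 2q_Z)/2) - 12q_Z = (143/2 - q_Z)q_Z - 12q_Z.
Leader FOC: 119/2 - 2q_Z = 0, so q_Z = 119/4.
Then q_C = (117 - 2·(119/4))/4 = 115/8.
Price P = 130 - 2·(353/8) = 167/4.
Cinder's profit: (167/4 - 13)·(115/8) = 413.2813.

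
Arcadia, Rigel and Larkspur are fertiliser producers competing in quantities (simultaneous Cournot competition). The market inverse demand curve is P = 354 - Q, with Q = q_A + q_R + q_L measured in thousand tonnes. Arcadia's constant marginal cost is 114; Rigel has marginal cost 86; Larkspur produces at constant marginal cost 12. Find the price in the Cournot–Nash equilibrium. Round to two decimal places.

141.50

Arcadia's profit: π_A = (354 - Q)q_A - (114q_A). Setting ∂π_A/∂q_A = 0: 240 - 2q_A - (q_R + q_L) = 0.
Rigel's profit: π_R = (354 - Q)q_R - (86q_R). Setting ∂π_R/∂q_R = 0: 268 - 2q_R - (q_A + q_L) = 0.
Larkspur's profit: π_L = (354 - Q)q_L - (12q_L). Setting ∂π_L/∂q_L = 0: 342 - 2q_L - (q_A + q_R) = 0.
Adding the 3 first-order conditions: 850 − 4Q = 0, so Q = 425/2.
Back-substituting: q_A = (240 − 425/2) = 55/2, q_R = (268 − 425/2) = 111/2, q_L = (342 − 425/2) = 259/2.
Total output Q = 425/2, so price P = 354 - 425/2 = 283/2.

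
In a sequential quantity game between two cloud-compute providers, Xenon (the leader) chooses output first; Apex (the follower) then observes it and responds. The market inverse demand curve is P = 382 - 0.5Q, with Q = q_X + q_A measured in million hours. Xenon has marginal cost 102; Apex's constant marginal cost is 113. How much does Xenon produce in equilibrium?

The follower Apex best-responds to any q_X: π_A = (382 - 0.5Q)q_A - 113q_A.
Setting the follower's marginal profit to zero, 269 - (1/2)q_X - q_A = 0, i.e. q_A = (269 - (1/2)q_X).
The leader anticipates this reaction. Substituting into P = 382 - 0.5Q gives P = 495/2 - (1/4)q_X, so π_X = (495/2 - (1/4)q_X)q_X - 102q_X.
The leader's first-order condition 291/2 - (1/2)q_X = 0 yields q_X = 291.
Then q_A = (269 - (1/2)·291) = 247/2.

291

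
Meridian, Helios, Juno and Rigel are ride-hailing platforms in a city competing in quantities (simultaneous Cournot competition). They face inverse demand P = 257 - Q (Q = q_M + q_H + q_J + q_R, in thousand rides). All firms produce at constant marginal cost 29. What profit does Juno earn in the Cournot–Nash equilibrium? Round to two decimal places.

2079.36

Each firm earns π_i = (257 - Q)q_i - 29q_i.
Setting ∂π_i/∂q_i = 0 with rivals' quantities fixed: 228 - 2q_i - Σ_{j≠i} q_j = 0.
With identical firms every q_j equals q_i, so Σ_{j≠i} q_j = 3q_i and 228 = 5q_i, giving q_i = 228/5.
Price P = 257 - 912/5 = 373/5.
Juno's profit: (373/5 - 29)·(228/5) = 2079.3600.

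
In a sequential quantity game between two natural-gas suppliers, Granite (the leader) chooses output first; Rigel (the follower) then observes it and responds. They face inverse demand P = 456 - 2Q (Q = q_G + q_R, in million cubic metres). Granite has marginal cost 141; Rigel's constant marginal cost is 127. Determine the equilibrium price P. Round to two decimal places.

Solve by backward induction. Given q_G, the follower Rigel maximises π_R = (456 - 2q_G - 2q_R)q_R - 127q_R.
Setting the follower's marginal profit to zero, 329 - 2q_G - 4q_R = 0, i.e. q_R = (329 - 2q_G)/4.
Granite substitutes q_R(q_G) into its own profit: π_G = q_G(456 - 2q_G - (329 - 2q_G)/2) - 141q_G = (583/2 - q_G)q_G - 141q_G.
Maximising: ∂π_G/∂q_G = 301/2 - 2q_G = 0, giving q_G = 301/4.
Then q_R = (329 - 2·(301/4))/4 = 357/8.
Total output Q = 959/8, so price P = 456 - 2·(959/8) = 865/4.

216.25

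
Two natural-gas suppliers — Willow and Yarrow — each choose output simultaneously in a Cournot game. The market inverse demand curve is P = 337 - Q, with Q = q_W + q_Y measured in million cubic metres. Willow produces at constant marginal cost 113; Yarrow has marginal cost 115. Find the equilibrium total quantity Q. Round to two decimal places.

148.67

Willow's profit: π_W = (337 - Q)q_W - (113q_W). Setting ∂π_W/∂q_W = 0: 224 - 2q_W - (q_Y) = 0.
Yarrow's profit: π_Y = (337 - Q)q_Y - (115q_Y). Setting ∂π_Y/∂q_Y = 0: 222 - 2q_Y - (q_W) = 0.
So q_W = (224 - q_Y)/2 and q_Y = (222 - q_W)/2.
Solving the pair: q_W = 226/3, q_Y = 220/3.
Total output Q = 226/3 + 220/3 = 446/3.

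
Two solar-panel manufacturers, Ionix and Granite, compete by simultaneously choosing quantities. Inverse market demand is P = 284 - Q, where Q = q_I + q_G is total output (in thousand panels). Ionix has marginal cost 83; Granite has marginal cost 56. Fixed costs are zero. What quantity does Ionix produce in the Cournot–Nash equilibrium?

58

Ionix's profit: π_I = (284 - Q)q_I - (83q_I). Setting ∂π_I/∂q_I = 0: 201 - 2q_I - (q_G) = 0.
Granite's first-order condition: 228 - 2q_G - (q_I) = 0.
Rearranging gives the reaction functions q_I = (201 - q_G)/2 and q_G = (228 - q_I)/2.
Substituting one into the other gives q_I = 58 and q_G = 85.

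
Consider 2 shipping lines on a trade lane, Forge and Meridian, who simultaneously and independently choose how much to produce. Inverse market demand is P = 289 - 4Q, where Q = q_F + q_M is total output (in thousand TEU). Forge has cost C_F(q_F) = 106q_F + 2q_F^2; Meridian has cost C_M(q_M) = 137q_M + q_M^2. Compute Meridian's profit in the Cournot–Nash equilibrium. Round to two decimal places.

Forge's profit: π_F = (289 - 4Q)q_F - (106q_F + 2q_F²). Setting ∂π_F/∂q_F = 0: 183 - 12q_F - 4(q_M) = 0.
Meridian's first-order condition: 152 - 10q_M - 4(q_F) = 0.
So q_F = (183 - 4q_M)/12 and q_M = (152 - 4q_F)/10.
Solving the pair: q_F = 47/4, q_M = 21/2.
Price P = 289 - 4·(89/4) = 200.
Meridian's profit: 200·(21/2) - 137·(21/2) - (21/2)² = 551.2500.

551.25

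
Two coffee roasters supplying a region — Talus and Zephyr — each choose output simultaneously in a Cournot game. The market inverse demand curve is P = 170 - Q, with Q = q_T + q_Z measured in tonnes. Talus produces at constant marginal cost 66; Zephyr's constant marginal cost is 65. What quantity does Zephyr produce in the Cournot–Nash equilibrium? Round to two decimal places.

Talus's profit: π_T = (170 - Q)q_T - (66q_T). Setting ∂π_T/∂q_T = 0: 104 - 2q_T - (q_Z) = 0.
Zephyr's first-order condition: 105 - 2q_Z - (q_T) = 0.
Best responses: q_T = (104 - q_Z)/2, q_Z = (105 - q_T)/2.
Substituting one into the other gives q_T = 103/3 and q_Z = 106/3.

35.33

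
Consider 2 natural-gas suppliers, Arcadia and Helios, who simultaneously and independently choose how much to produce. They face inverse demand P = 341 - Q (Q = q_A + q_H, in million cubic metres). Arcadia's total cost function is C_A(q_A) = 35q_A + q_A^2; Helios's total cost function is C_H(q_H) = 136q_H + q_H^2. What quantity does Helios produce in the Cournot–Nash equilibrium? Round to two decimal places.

34.27

Arcadia's profit: π_A = (341 - Q)q_A - (35q_A + q_A²). Setting ∂π_A/∂q_A = 0: 306 - 4q_A - (q_H) = 0.
Helios's first-order condition: 205 - 4q_H - (q_A) = 0.
Rearranging gives the reaction functions q_A = (306 - q_H)/4 and q_H = (205 - q_A)/4.
Substituting one into the other gives q_A = 1019/15 and q_H = 514/15.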